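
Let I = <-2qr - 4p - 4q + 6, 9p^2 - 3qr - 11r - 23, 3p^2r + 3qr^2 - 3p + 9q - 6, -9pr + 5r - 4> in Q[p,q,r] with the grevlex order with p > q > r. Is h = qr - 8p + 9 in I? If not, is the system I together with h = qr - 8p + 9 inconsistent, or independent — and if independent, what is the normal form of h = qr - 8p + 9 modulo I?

First compute the reduced Gröbner basis of I by Buchberger's algorithm.
f_1 = -2qr - 4p - 4q + 6, LT = qr.
f_2 = 9p^2 - 3qr - 11r - 23, LT = p^2.
f_3 = 3p^2r + 3qr^2 - 3p + 9q - 6, LT = p^2r.
f_4 = -9pr + 5r - 4, LT = pr.

S(f_1,f_3): lcm = p^2qr. S = -q^2r^2 + 2p^3 + 2p^2q - 3p^2 + pq - 3q^2 + 2q.
  reduce S modulo (f_1, f_2, f_3, f_4):
  remainder -29/3pq - 25/3q^2 + 178/9p + 196/9q - 715/81r - 2623/81 ≠ 0; add k_5 = -29/3pq - 25/3q^2 + 178/9p + 196/9q - 715/81r - 2623/81 to the basis.

S(f_1,f_4): lcm = pqr. S = 2p^2 + 2pq + 5/9qr - 3p - 4/9q.
  reduce S modulo (f_1, f_2, f_3, f_4, k_5):
  remainder -50/29q^2 - 353/261p + 422/261q + 484/783r + 1627/783 ≠ 0; add k_6 = -50/29q^2 - 353/261p + 422/261q + 484/783r + 1627/783 to the basis.

S(f_2,f_3): lcm = p^2r. S = -4/3qr^2 - 11/9r^2 + p - 3q - 23/9r + 2.
  reduce S modulo (f_1, f_2, f_3, f_4, k_5, k_6):
  remainder -11/9r^2 - 13/3p - 25/3q - 137/27r + 238/27 ≠ 0; add k_7 = -11/9r^2 - 13/3p - 25/3q - 137/27r + 238/27 to the basis.

S(f_2,f_4): lcm = p^2r. S = -1/3qr^2 + 5/9pr - 11/9r^2 - 4/9p - 23/9r.
  reduce S modulo (f_1, f_2, f_3, f_4, k_5, k_6, k_7):
  remainder 23/9p + 7q + 178/81r - 596/81 ≠ 0; add k_8 = 23/9p + 7q + 178/81r - 596/81 to the basis.

S(f_1,k_5): lcm = pqr. S = -25/29q^2r + 2p^2 + 2pq + 178/87pr + 196/87qr - 715/783r^2 - 3p - 2623/783r.
  reduce S modulo (f_1, f_2, f_3, f_4, k_5, k_6, k_7, k_8):
  remainder -23557/6003q - 143134/54027r + 68879/54027 ≠ 0; add k_9 = -23557/6003q - 143134/54027r + 68879/54027 to the basis.

S(f_2,k_5): lcm = p^2q. S = -25/29pq^2 - 1/3q^2r + 178/87p^2 + 196/87pq - 715/783pr - 11/9qr - 2623/783p - 23/9q.
  reduce S modulo (f_1, f_2, f_3, f_4, k_5, k_6, k_7, k_8, k_9):
  remainder -1503318229/1660061790r - 1503318229/1660061790 ≠ 0; add k_10 = -1503318229/1660061790r - 1503318229/1660061790 to the basis.

The other S-polynomials (S(f_1,f_2), S(f_3,f_4), S(f_3,k_5), S(f_4,k_5), S(f_1,k_6), S(f_2,k_6), S(f_3,k_6), S(f_4,k_6), S(k_5,k_6), S(f_1,k_7), S(f_2,k_7), S(f_3,k_7), S(f_4,k_7), S(k_5,k_7), S(k_6,k_7), S(f_1,k_8), S(f_2,k_8), S(f_3,k_8), S(f_4,k_8), S(k_5,k_8), S(k_6,k_8), S(k_7,k_8), S(f_1,k_9), S(f_2,k_9), S(f_3,k_9), S(f_4,k_9), S(k_5,k_9), S(k_6,k_9), S(k_7,k_9), S(k_8,k_9), S(f_1,k_10), S(f_2,k_10), S(f_3,k_10), S(f_4,k_10), S(k_5,k_10), S(k_6,k_10), S(k_7,k_10), S(k_8,k_10), S(k_9,k_10)) all reduce to 0 modulo the current basis, so we have a Gröbner basis.
Inter-reduce: drop elements whose leading term is divisible by another's, tail-reduce, and make monic.
Reduced Gröbner basis: {p - 1, q - 1, r + 1}.
Label its elements g_1 = p - 1, g_2 = q - 1, g_3 = r + 1.

Reduce h = qr - 8p + 9 modulo G:
  leading term qr: subtract (r)·g_2 from qr - 8p + 9 → -8p + r + 9
  leading term p: subtract (-8)·g_1 from -8p + r + 9 → r + 1
  leading term r: subtract (1)·g_3 from r + 1 → 0
  normal form = 0.
Since the normal form is 0, h ∈ I.

Ideal membership is decidable via reduction modulo a Gröbner basis.

qr - 8p + 9 lies in I (it reduces to 0).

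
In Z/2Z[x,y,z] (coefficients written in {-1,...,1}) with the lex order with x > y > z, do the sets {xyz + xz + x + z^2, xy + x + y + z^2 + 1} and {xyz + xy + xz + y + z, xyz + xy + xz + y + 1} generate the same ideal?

No, the ideals differ.

Two ideals are equal iff their reduced Gröbner bases coincide (the reduced basis is unique for a fixed ordering).
Buchberger on the first generating set:
f_1 = xyz + xz + x + z^2, LT = xyz.
f_2 = xy + x + y + z^2 + 1, LT = xy.

S(f_1,f_2): lcm = xyz. S = x + yz + z^3 + z^2 + z.
  leading term x: no divisor's leading term divides it; move x to the remainder.
  leading term yz: no divisor's leading term divides it; move yz to the remainder.
  leading term z^3: no divisor's leading term divides it; move z^3 to the remainder.
  leading term z^2: no divisor's leading term divides it; move z^2 to the remainder.
  leading term z: no divisor's leading term divides it; move z to the remainder.
  remainder x + yz + z^3 + z^2 + z ≠ 0; add g_3 = x + yz + z^3 + z^2 + z to the basis.

S(f_1,g_3): lcm = xyz. S = xz + x + y^2z^2 + yz^4 + yz^3 + yz^2 + z^2.
  leading term xz: subtract (z)·g_3 from xz + x + y^2z^2 + yz^4 + yz^3 + yz^2 + z^2 → x + y^2z^2 + yz^4 + yz^3 + z^4 + z^3
  leading term x: subtract (1)·g_3 from x + y^2z^2 + yz^4 + yz^3 + z^4 + z^3 → y^2z^2 + yz^4 + yz^3 + yz + z^4 + z^2 + z
  leading term y^2z^2: no divisor's leading term divides it; move y^2z^2 to the remainder.
  leading term yz^4: no divisor's leading term divides it; move yz^4 to the remainder.
  leading term yz^3: no divisor's leading term divides it; move yz^3 to the remainder.
  leading term yz: no divisor's leading term divides it; move yz to the remainder.
  leading term z^4: no divisor's leading term divides it; move z^4 to the remainder.
  leading term z^2: no divisor's leading term divides it; move z^2 to the remainder.
  leading term z: no divisor's leading term divides it; move z to the remainder.
  remainder y^2z^2 + yz^4 + yz^3 + yz + z^4 + z^2 + z ≠ 0; add g_4 = y^2z^2 + yz^4 + yz^3 + yz + z^4 + z^2 + z to the basis.

S(f_2,g_3): lcm = xy. S = x + y^2z + yz^3 + yz^2 + yz + y + z^2 + 1.
  leading term x: subtract (1)·g_3 from x + y^2z + yz^3 + yz^2 + yz + y + z^2 + 1 → y^2z + yz^3 + yz^2 + y + z^3 + z + 1
  leading term y^2z: no divisor's leading term divides it; move y^2z to the remainder.
  leading term yz^3: no divisor's leading term divides it; move yz^3 to the remainder.
  leading term yz^2: no divisor's leading term divides it; move yz^2 to the remainder.
  leading term y: no divisor's leading term divides it; move y to the remainder.
  leading term z^3: no divisor's leading term divides it; move z^3 to the remainder.
  leading term z: no divisor's leading term divides it; move z to the remainder.
  leading term 1: no divisor's leading term divides it; move 1 to the remainder.
  remainder y^2z + yz^3 + yz^2 + y + z^3 + z + 1 ≠ 0; add g_5 = y^2z + yz^3 + yz^2 + y + z^3 + z + 1 to the basis.

The other S-polynomials (S(f_1,g_4), S(f_2,g_4), S(g_3,g_4), S(f_1,g_5), S(f_2,g_5), S(g_3,g_5), S(g_4,g_5)) all reduce to 0 modulo the current basis, so we have a Gröbner basis.
Inter-reduce: drop elements whose leading term is divisible by another's, tail-reduce, and make monic.
Reduced Gröbner basis: {x + yz + z^3 + z^2 + z, y^2z + yz^3 + yz^2 + y + z^3 + z + 1}.

Buchberger on the second generating set:
h_1 = xyz + xy + xz + y + z, LT = xyz.
h_2 = xyz + xy + xz + y + 1, LT = xyz.

S(h_1,h_2): lcm = xyz. S = z + 1.
  leading term z: no divisor's leading term divides it; move z to the remainder.
  leading term 1: no divisor's leading term divides it; move 1 to the remainder.
  remainder z + 1 ≠ 0; add k_3 = z + 1 to the basis.

S(h_1,k_3): lcm = xyz. S = xz + y + z.
  leading term xz: subtract (x)·k_3 from xz + y + z → x + y + z
  leading term x: no divisor's leading term divides it; move x to the remainder.
  leading term y: no divisor's leading term divides it; move y to the remainder.
  leading term z: subtract (1)·k_3 from z → 1
  leading term 1: no divisor's leading term divides it; move 1 to the remainder.
  remainder x + y + 1 ≠ 0; add k_4 = x + y + 1 to the basis.

The other S-polynomials (S(h_2,k_3), S(h_1,k_4), S(h_2,k_4), S(k_3,k_4)) all reduce to 0 modulo the current basis, so we have a Gröbner basis.
Inter-reduce: drop elements whose leading term is divisible by another's, tail-reduce, and make monic.
Reduced Gröbner basis: {x + y + 1, z + 1}.

The bases are distinct; the ideals are different.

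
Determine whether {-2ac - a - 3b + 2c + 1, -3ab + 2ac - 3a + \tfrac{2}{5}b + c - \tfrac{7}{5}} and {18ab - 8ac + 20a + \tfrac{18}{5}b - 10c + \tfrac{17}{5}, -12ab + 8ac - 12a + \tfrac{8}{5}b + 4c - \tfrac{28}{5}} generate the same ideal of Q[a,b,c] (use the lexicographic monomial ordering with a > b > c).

No, the ideals differ.

Equality of ideals is decidable: compute both reduced Gröbner bases (unique for the ordering) and check whether they agree.
Buchberger on the first generating set:
f_1 = -2ac - a - 3b + 2c + 1, LT = ac.
f_2 = -3ab + 2ac - 3a + \tfrac{2}{5}b + c - \tfrac{7}{5}, LT = ab.

S(f_1,f_2): lcm = abc. S = \tfrac{1}{2}ab + \tfrac{2}{3}ac^{2} - ac + \tfrac{3}{2}b^{2} - \tfrac{13}{15}bc - \tfrac{1}{2}b + \tfrac{1}{3}c^{2} - \tfrac{7}{15}c.
  leading term ab: subtract (-\tfrac{1}{6})·f_2 from \tfrac{1}{2}ab + \tfrac{2}{3}ac^{2} - ac + \tfrac{3}{2}b^{2} - \tfrac{13}{15}bc - \tfrac{1}{2}b + \tfrac{1}{3}c^{2} - \tfrac{7}{15}c → \tfrac{2}{3}ac^{2} - \tfrac{2}{3}ac - \tfrac{1}{2}a + \tfrac{3}{2}b^{2} - \tfrac{13}{15}bc - \tfrac{13}{30}b + \tfrac{1}{3}c^{2} - \tfrac{3}{10}c - \tfrac{7}{30}
  leading term ac^{2}: subtract (-\tfrac{1}{3}c)·f_1 from \tfrac{2}{3}ac^{2} - \tfrac{2}{3}ac - \tfrac{1}{2}a + \tfrac{3}{2}b^{2} - \tfrac{13}{15}bc - \tfrac{13}{30}b + \tfrac{1}{3}c^{2} - \tfrac{3}{10}c - \tfrac{7}{30} → -ac - \tfrac{1}{2}a + \tfrac{3}{2}b^{2} - \tfrac{28}{15}bc - \tfrac{13}{30}b + c^{2} + \tfrac{1}{30}c - \tfrac{7}{30}
  leading term ac: subtract (\tfrac{1}{2})·f_1 from -ac - \tfrac{1}{2}a + \tfrac{3}{2}b^{2} - \tfrac{28}{15}bc - \tfrac{13}{30}b + c^{2} + \tfrac{1}{30}c - \tfrac{7}{30} → \tfrac{3}{2}b^{2} - \tfrac{28}{15}bc + \tfrac{16}{15}b + c^{2} - \tfrac{29}{30}c - \tfrac{11}{15}
  leading term b^{2}: no divisor's leading term divides it; move \tfrac{3}{2}b^{2} to the remainder.
  leading term bc: no divisor's leading term divides it; move -\tfrac{28}{15}bc to the remainder.
  leading term b: no divisor's leading term divides it; move \tfrac{16}{15}b to the remainder.
  leading term c^{2}: no divisor's leading term divides it; move c^{2} to the remainder.
  leading term c: no divisor's leading term divides it; move -\tfrac{29}{30}c to the remainder.
  leading term 1: no divisor's leading term divides it; move -\tfrac{11}{15} to the remainder.
  remainder \tfrac{3}{2}b^{2} - \tfrac{28}{15}bc + \tfrac{16}{15}b + c^{2} - \tfrac{29}{30}c - \tfrac{11}{15} ≠ 0; add g_3 = \tfrac{3}{2}b^{2} - \tfrac{28}{15}bc + \tfrac{16}{15}b + c^{2} - \tfrac{29}{30}c - \tfrac{11}{15} to the basis.

The other S-polynomials (S(f_1,g_3), S(f_2,g_3)) all reduce to 0 modulo the current basis, so we have a Gröbner basis.
Inter-reduce: drop elements whose leading term is divisible by another's, tail-reduce, and make monic.
Reduced Gröbner basis: {ab + \tfrac{4}{3}a + \tfrac{13}{15}b - c + \tfrac{2}{15}, ac + \tfrac{1}{2}a + \tfrac{3}{2}b - c - \tfrac{1}{2}, b^{2} - \tfrac{56}{45}bc + \tfrac{32}{45}b + \tfrac{2}{3}c^{2} - \tfrac{29}{45}c - \tfrac{22}{45}}.

Buchberger on the second generating set:
h_1 = 18ab - 8ac + 20a + \tfrac{18}{5}b - 10c + \tfrac{17}{5}, LT = ab.
h_2 = -12ab + 8ac - 12a + \tfrac{8}{5}b + 4c - \tfrac{28}{5}, LT = ab.

S(h_1,h_2): lcm = ab. S = \tfrac{2}{9}ac + \tfrac{1}{9}a + \tfrac{1}{3}b - \tfrac{2}{9}c - \tfrac{5}{18}.
  leading term ac: no divisor's leading term divides it; move \tfrac{2}{9}ac to the remainder.
  leading term a: no divisor's leading term divides it; move \tfrac{1}{9}a to the remainder.
  leading term b: no divisor's leading term divides it; move \tfrac{1}{3}b to the remainder.
  leading term c: no divisor's leading term divides it; move -\tfrac{2}{9}c to the remainder.
  leading term 1: no divisor's leading term divides it; move -\tfrac{5}{18} to the remainder.
  remainder \tfrac{2}{9}ac + \tfrac{1}{9}a + \tfrac{1}{3}b - \tfrac{2}{9}c - \tfrac{5}{18} ≠ 0; add k_3 = \tfrac{2}{9}ac + \tfrac{1}{9}a + \tfrac{1}{3}b - \tfrac{2}{9}c - \tfrac{5}{18} to the basis.

S(h_1,k_3): lcm = abc. S = -\tfrac{1}{2}ab - \tfrac{4}{9}ac^{2} + \tfrac{10}{9}ac - \tfrac{3}{2}b^{2} + \tfrac{6}{5}bc + \tfrac{5}{4}b - \tfrac{5}{9}c^{2} + \tfrac{17}{90}c.
  leading term ab: subtract (-\tfrac{1}{36})·h_1 from -\tfrac{1}{2}ab - \tfrac{4}{9}ac^{2} + \tfrac{10}{9}ac - \tfrac{3}{2}b^{2} + \tfrac{6}{5}bc + \tfrac{5}{4}b - \tfrac{5}{9}c^{2} + \tfrac{17}{90}c → -\tfrac{4}{9}ac^{2} + \tfrac{8}{9}ac + \tfrac{5}{9}a - \tfrac{3}{2}b^{2} + \tfrac{6}{5}bc + \tfrac{27}{20}b - \tfrac{5}{9}c^{2} - \tfrac{4}{45}c + \tfrac{17}{180}
  leading term ac^{2}: subtract (-2c)·k_3 from -\tfrac{4}{9}ac^{2} + \tfrac{8}{9}ac + \tfrac{5}{9}a - \tfrac{3}{2}b^{2} + \tfrac{6}{5}bc + \tfrac{27}{20}b - \tfrac{5}{9}c^{2} - \tfrac{4}{45}c + \tfrac{17}{180} → \tfrac{10}{9}ac + \tfrac{5}{9}a - \tfrac{3}{2}b^{2} + \tfrac{28}{15}bc + \tfrac{27}{20}b - c^{2} - \tfrac{29}{45}c + \tfrac{17}{180}
  leading term ac: subtract (5)·k_3 from \tfrac{10}{9}ac + \tfrac{5}{9}a - \tfrac{3}{2}b^{2} + \tfrac{28}{15}bc + \tfrac{27}{20}b - c^{2} - \tfrac{29}{45}c + \tfrac{17}{180} → -\tfrac{3}{2}b^{2} + \tfrac{28}{15}bc - \tfrac{19}{60}b - c^{2} + \tfrac{7}{15}c + \tfrac{89}{60}
  leading term b^{2}: no divisor's leading term divides it; move -\tfrac{3}{2}b^{2} to the remainder.
  leading term bc: no divisor's leading term divides it; move \tfrac{28}{15}bc to the remainder.
  leading term b: no divisor's leading term divides it; move -\tfrac{19}{60}b to the remainder.
  leading term c^{2}: no divisor's leading term divides it; move -c^{2} to the remainder.
  leading term c: no divisor's leading term divides it; move \tfrac{7}{15}c to the remainder.
  leading term 1: no divisor's leading term divides it; move \tfrac{89}{60} to the remainder.
  remainder -\tfrac{3}{2}b^{2} + \tfrac{28}{15}bc - \tfrac{19}{60}b - c^{2} + \tfrac{7}{15}c + \tfrac{89}{60} ≠ 0; add k_4 = -\tfrac{3}{2}b^{2} + \tfrac{28}{15}bc - \tfrac{19}{60}b - c^{2} + \tfrac{7}{15}c + \tfrac{89}{60} to the basis.

The other S-polynomials (S(h_2,k_3), S(h_1,k_4), S(h_2,k_4), S(k_3,k_4)) all reduce to 0 modulo the current basis, so we have a Gröbner basis.
Inter-reduce: drop elements whose leading term is divisible by another's, tail-reduce, and make monic.
Reduced Gröbner basis: {ab + \tfrac{4}{3}a + \tfrac{13}{15}b - c - \tfrac{11}{30}, ac + \tfrac{1}{2}a + \tfrac{3}{2}b - c - \tfrac{5}{4}, b^{2} - \tfrac{56}{45}bc + \tfrac{19}{90}b + \tfrac{2}{3}c^{2} - \tfrac{14}{45}c - \tfrac{89}{90}}.

These differ, so the ideals are not equal.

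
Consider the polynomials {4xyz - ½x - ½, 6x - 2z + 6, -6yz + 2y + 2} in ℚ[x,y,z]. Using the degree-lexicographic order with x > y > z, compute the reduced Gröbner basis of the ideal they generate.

G = {z² - 23/5z, x - ⅓z + 1, y - 15/64z + 1}

This is the nonlinear analogue of row-reducing a linear system.

f_1 = 4xyz - ½x - ½, LT = xyz.
f_2 = 6x - 2z + 6, LT = x.
f_3 = -6yz + 2y + 2, LT = yz.

S(f_1,f_2): lcm = xyz. S = ⅓yz² - yz - ⅛x - ⅛.
  leading term yz²: subtract (-1/18z)·f_3 from ⅓yz² - yz - ⅛x - ⅛ → -8/9yz - ⅛x + 1/9z - ⅛
  leading term yz: subtract (4/27)·f_3 from -8/9yz - ⅛x + 1/9z - ⅛ → -⅛x - 8/27y + 1/9z - 91/216
  leading term x: subtract (-1/48)·f_2 from -⅛x - 8/27y + 1/9z - 91/216 → -8/27y + 5/72z - 8/27
  leading term y: no divisor's leading term divides it; move -8/27y to the remainder.
  leading term z: no divisor's leading term divides it; move 5/72z to the remainder.
  leading term 1: no divisor's leading term divides it; move -8/27 to the remainder.
  remainder -8/27y + 5/72z - 8/27 ≠ 0; add g_4 = -8/27y + 5/72z - 8/27 to the basis.

S(f_1,g_4): lcm = xyz. S = 15/64xz² - xz - ⅛x - ⅛.
  leading term xz²: subtract (5/128z²)·f_2 from 15/64xz² - xz - ⅛x - ⅛ → 5/64z³ - xz - 15/64z² - ⅛x - ⅛
  leading term z³: no divisor's leading term divides it; move 5/64z³ to the remainder.
  leading term xz: subtract (-⅙z)·f_2 from -xz - 15/64z² - ⅛x - ⅛ → -109/192z² - ⅛x + z - ⅛
  leading term z²: no divisor's leading term divides it; move -109/192z² to the remainder.
  leading term x: subtract (-1/48)·f_2 from -⅛x + z - ⅛ → 23/24z
  leading term z: no divisor's leading term divides it; move 23/24z to the remainder.
  remainder 5/64z³ - 109/192z² + 23/24z ≠ 0; add g_5 = 5/64z³ - 109/192z² + 23/24z to the basis.

S(f_3,g_4): lcm = yz. S = 15/64z² - ⅓y - z - ⅓.
  leading term z²: no divisor's leading term divides it; move 15/64z² to the remainder.
  leading term y: subtract (9/8)·g_4 from -⅓y - z - ⅓ → -69/64z
  leading term z: no divisor's leading term divides it; move -69/64z to the remainder.
  remainder 15/64z² - 69/64z ≠ 0; add g_6 = 15/64z² - 69/64z to the basis.

The other S-polynomials (S(f_1,f_3), S(f_2,f_3), S(f_2,g_4), S(f_1,g_5), S(f_2,g_5), S(f_3,g_5), S(g_4,g_5), S(f_1,g_6), S(f_2,g_6), S(f_3,g_6), S(g_4,g_6), S(g_5,g_6)) all reduce to 0 modulo the current basis, so we have a Gröbner basis.
Inter-reduce: drop elements whose leading term is divisible by another's, tail-reduce, and make monic.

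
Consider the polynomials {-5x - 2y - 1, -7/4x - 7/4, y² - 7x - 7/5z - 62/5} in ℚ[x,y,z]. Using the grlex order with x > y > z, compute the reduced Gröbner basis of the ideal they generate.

f_1 = -5x - 2y - 1, LT = x.
f_2 = -7/4x - 7/4, LT = x.
f_3 = y² - 7x - 7/5z - 62/5, LT = y².

S(f_1,f_2): lcm = x. S = ⅖y - ⅘.
  leading term y: no divisor's leading term divides it; move ⅖y to the remainder.
  leading term 1: no divisor's leading term divides it; move -⅘ to the remainder.
  remainder ⅖y - ⅘ ≠ 0; add g_4 = ⅖y - ⅘ to the basis.

S(f_3,g_4): lcm = y². S = -7x + 2y - 7/5z - 62/5.
  leading term x: subtract (7/5)·f_1 from -7x + 2y - 7/5z - 62/5 → 24/5y - 7/5z - 11
  leading term y: subtract (12)·g_4 from 24/5y - 7/5z - 11 → -7/5z - 7/5
  leading term z: no divisor's leading term divides it; move -7/5z to the remainder.
  leading term 1: no divisor's leading term divides it; move -7/5 to the remainder.
  remainder -7/5z - 7/5 ≠ 0; add g_5 = -7/5z - 7/5 to the basis.

The other S-polynomials (S(f_1,f_3), S(f_2,f_3), S(f_1,g_4), S(f_2,g_4), S(f_1,g_5), S(f_2,g_5), S(f_3,g_5), S(g_4,g_5)) all reduce to 0 modulo the current basis, so we have a Gröbner basis.
Inter-reduce: drop elements whose leading term is divisible by another's, tail-reduce, and make monic.

G = {x + 1, y - 2, z + 1}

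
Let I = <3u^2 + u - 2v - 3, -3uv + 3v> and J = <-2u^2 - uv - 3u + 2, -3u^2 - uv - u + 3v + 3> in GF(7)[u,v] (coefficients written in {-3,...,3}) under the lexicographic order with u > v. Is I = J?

Equality of ideals is decidable: compute both reduced Gröbner bases (unique for the ordering) and check whether they agree.
Buchberger on the first generating set:
f_1 = 3u^2 + u - 2v - 3, LT = u^2.
f_2 = -3uv + 3v, LT = uv.

S(f_1,f_2): lcm = u^2v. S = -uv - 3v^2 - v.
  leading term uv: subtract (-2)·f_2 from -uv - 3v^2 - v → -3v^2 - 2v
  leading term v^2: no divisor's leading term divides it; move -3v^2 to the remainder.
  leading term v: no divisor's leading term divides it; move -2v to the remainder.
  remainder -3v^2 - 2v ≠ 0; add g_3 = -3v^2 - 2v to the basis.

S(f_1,g_3): leading monomials are coprime, so the S-polynomial reduces to 0 (Buchberger's first criterion).
S(f_2,g_3): lcm = uv^2. S = -3uv - v^2.
  leading term uv: subtract (1)·f_2 from -3uv - v^2 → -v^2 - 3v
  leading term v^2: subtract (-2)·g_3 from -v^2 - 3v → 0
  remainder 0.

Every S-polynomial of the final basis reduces to 0, so we have a Gröbner basis.
Inter-reduce: drop elements whose leading term is divisible by another's, tail-reduce, and make monic.
Reduced Gröbner basis: {u^2 - 2u - 3v - 1, uv - v, v^2 + 3v}.

Buchberger on the second generating set:
h_1 = -2u^2 - uv - 3u + 2, LT = u^2.
h_2 = -3u^2 - uv - u + 3v + 3, LT = u^2.

S(h_1,h_2): lcm = u^2. S = -uv + v.
  leading term uv: no divisor's leading term divides it; move -uv to the remainder.
  leading term v: no divisor's leading term divides it; move v to the remainder.
  remainder -uv + v ≠ 0; add k_3 = -uv + v to the basis.

S(h_1,k_3): lcm = u^2v. S = -3uv^2 - uv - v.
  leading term uv^2: subtract (3v)·k_3 from -3uv^2 - uv - v → -uv - 3v^2 - v
  leading term uv: subtract (1)·k_3 from -uv - 3v^2 - v → -3v^2 - 2v
  leading term v^2: no divisor's leading term divides it; move -3v^2 to the remainder.
  leading term v: no divisor's leading term divides it; move -2v to the remainder.
  remainder -3v^2 - 2v ≠ 0; add k_4 = -3v^2 - 2v to the basis.

S(h_2,k_3): lcm = u^2v. S = -2uv^2 - uv - v^2 - v.
  leading term uv^2: subtract (2v)·k_3 from -2uv^2 - uv - v^2 - v → -uv - 3v^2 - v
  leading term uv: subtract (1)·k_3 from -uv - 3v^2 - v → -3v^2 - 2v
  leading term v^2: subtract (1)·k_4 from -3v^2 - 2v → 0
  remainder 0.

S(h_1,k_4): leading monomials are coprime, so the S-polynomial reduces to 0 (Buchberger's first criterion).
S(h_2,k_4): leading monomials are coprime, so the S-polynomial reduces to 0 (Buchberger's first criterion).
S(k_3,k_4): lcm = uv^2. S = -3uv - v^2.
  leading term uv: subtract (3)·k_3 from -3uv - v^2 → -v^2 - 3v
  leading term v^2: subtract (-2)·k_4 from -v^2 - 3v → 0
  remainder 0.

Every S-polynomial of the final basis reduces to 0, so we have a Gröbner basis.
Inter-reduce: drop elements whose leading term is divisible by another's, tail-reduce, and make monic.
Reduced Gröbner basis: {u^2 - 2u - 3v - 1, uv - v, v^2 + 3v}.

The two bases agree; hence the ideals are identical.

Yes, the ideals are equal.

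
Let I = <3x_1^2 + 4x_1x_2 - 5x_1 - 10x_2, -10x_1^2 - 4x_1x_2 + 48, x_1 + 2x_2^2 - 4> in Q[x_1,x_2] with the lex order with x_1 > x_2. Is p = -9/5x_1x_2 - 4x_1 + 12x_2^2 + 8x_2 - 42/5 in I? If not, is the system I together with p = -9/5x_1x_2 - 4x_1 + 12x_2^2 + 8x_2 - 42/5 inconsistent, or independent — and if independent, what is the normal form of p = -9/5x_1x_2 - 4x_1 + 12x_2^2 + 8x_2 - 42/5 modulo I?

First compute the reduced Gröbner basis of I by Buchberger's algorithm.
f_1 = 3x_1^2 + 4x_1x_2 - 5x_1 - 10x_2, LT = x_1^2.
f_2 = -10x_1^2 - 4x_1x_2 + 48, LT = x_1^2.
f_3 = x_1 + 2x_2^2 - 4, LT = x_1.

S(f_1,f_2): lcm = x_1^2. S = 14/15x_1x_2 - 5/3x_1 - 10/3x_2 + 24/5.
  leading term x_1x_2: subtract (14/15x_2)·f_3 from 14/15x_1x_2 - 5/3x_1 - 10/3x_2 + 24/5 → -5/3x_1 - 28/15x_2^3 + 2/5x_2 + 24/5
  leading term x_1: subtract (-5/3)·f_3 from -5/3x_1 - 28/15x_2^3 + 2/5x_2 + 24/5 → -28/15x_2^3 + 10/3x_2^2 + 2/5x_2 - 28/15
  leading term x_2^3: no divisor's leading term divides it; move -28/15x_2^3 to the remainder.
  leading term x_2^2: no divisor's leading term divides it; move 10/3x_2^2 to the remainder.
  leading term x_2: no divisor's leading term divides it; move 2/5x_2 to the remainder.
  leading term 1: no divisor's leading term divides it; move -28/15 to the remainder.
  remainder -28/15x_2^3 + 10/3x_2^2 + 2/5x_2 - 28/15 ≠ 0; add h_4 = -28/15x_2^3 + 10/3x_2^2 + 2/5x_2 - 28/15 to the basis.

S(f_1,f_3): lcm = x_1^2. S = -2x_1x_2^2 + 4/3x_1x_2 + 7/3x_1 - 10/3x_2.
  leading term x_1x_2^2: subtract (-2x_2^2)·f_3 from -2x_1x_2^2 + 4/3x_1x_2 + 7/3x_1 - 10/3x_2 → 4/3x_1x_2 + 7/3x_1 + 4x_2^4 - 8x_2^2 - 10/3x_2
  leading term x_1x_2: subtract (4/3x_2)·f_3 from 4/3x_1x_2 + 7/3x_1 + 4x_2^4 - 8x_2^2 - 10/3x_2 → 7/3x_1 + 4x_2^4 - 8/3x_2^3 - 8x_2^2 + 2x_2
  leading term x_1: subtract (7/3)·f_3 from 7/3x_1 + 4x_2^4 - 8/3x_2^3 - 8x_2^2 + 2x_2 → 4x_2^4 - 8/3x_2^3 - 38/3x_2^2 + 2x_2 + 28/3
  leading term x_2^4: subtract (-15/7x_2)·h_4 from 4x_2^4 - 8/3x_2^3 - 38/3x_2^2 + 2x_2 + 28/3 → 94/21x_2^3 - 248/21x_2^2 - 2x_2 + 28/3
  leading term x_2^3: subtract (-235/98)·h_4 from 94/21x_2^3 - 248/21x_2^2 - 2x_2 + 28/3 → -187/49x_2^2 - 51/49x_2 + 34/7
  leading term x_2^2: no divisor's leading term divides it; move -187/49x_2^2 to the remainder.
  leading term x_2: no divisor's leading term divides it; move -51/49x_2 to the remainder.
  leading term 1: no divisor's leading term divides it; move 34/7 to the remainder.
  remainder -187/49x_2^2 - 51/49x_2 + 34/7 ≠ 0; add h_5 = -187/49x_2^2 - 51/49x_2 + 34/7 to the basis.

S(h_4,h_5): lcm = x_2^3. S = -317/154x_2^2 + 163/154x_2 + 1.
  leading term x_2^2: subtract (2219/4114)·h_5 from -317/154x_2^2 + 163/154x_2 + 1 → 196/121x_2 - 196/121
  leading term x_2: no divisor's leading term divides it; move 196/121x_2 to the remainder.
  leading term 1: no divisor's leading term divides it; move -196/121 to the remainder.
  remainder 196/121x_2 - 196/121 ≠ 0; add h_6 = 196/121x_2 - 196/121 to the basis.

The other S-polynomials (S(f_2,f_3), S(f_1,h_4), S(f_2,h_4), S(f_3,h_4), S(f_1,h_5), S(f_2,h_5), S(f_3,h_5), S(f_1,h_6), S(f_2,h_6), S(f_3,h_6), S(h_4,h_6), S(h_5,h_6)) all reduce to 0 modulo the current basis, so we have a Gröbner basis.
Inter-reduce: drop elements whose leading term is divisible by another's, tail-reduce, and make monic.
Reduced Gröbner basis: {x_1 - 2, x_2 - 1}.
Label its elements g_1 = x_1 - 2, g_2 = x_2 - 1.

Reduce p = -9/5x_1x_2 - 4x_1 + 12x_2^2 + 8x_2 - 42/5 modulo G:
  leading term x_1x_2: subtract (-9/5x_2)·g_1 from -9/5x_1x_2 - 4x_1 + 12x_2^2 + 8x_2 - 42/5 → -4x_1 + 12x_2^2 + 22/5x_2 - 42/5
  leading term x_1: subtract (-4)·g_1 from -4x_1 + 12x_2^2 + 22/5x_2 - 42/5 → 12x_2^2 + 22/5x_2 - 82/5
  leading term x_2^2: subtract (12x_2)·g_2 from 12x_2^2 + 22/5x_2 - 82/5 → 82/5x_2 - 82/5
  leading term x_2: subtract (82/5)·g_2 from 82/5x_2 - 82/5 → 0
  normal form = 0.
Since the normal form is 0, p ∈ I.

-9/5x_1x_2 - 4x_1 + 12x_2^2 + 8x_2 - 42/5 lies in I (it reduces to 0).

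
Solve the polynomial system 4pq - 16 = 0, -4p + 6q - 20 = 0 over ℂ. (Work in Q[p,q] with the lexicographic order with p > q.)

Compute a lex Gröbner basis by Buchberger's algorithm.
f_1 = 4pq - 16, LT = pq.
f_2 = -4p + 6q - 20, LT = p.

S(f_1,f_2): lcm = pq. S = 3/2q^2 - 5q - 4.
  reduce S modulo (f_1, f_2):
  remainder 3/2q^2 - 5q - 4 ≠ 0; add h_3 = 3/2q^2 - 5q - 4 to the basis.

The other S-polynomials (S(f_1,h_3), S(f_2,h_3)) all reduce to 0 modulo the current basis, so we have a Gröbner basis.
Inter-reduce: drop elements whose leading term is divisible by another's, tail-reduce, and make monic.
Reduced Gröbner basis: {p - 3/2q + 5, q^2 - 10/3q - 8/3}.

From the last basis element, q^2 - 10/3q - 8/3 = 0, so q takes values in {-2/3, 4}. Each choice, substituted upward through the basis, yields the corresponding point(s) of the solution set.
  q = -2/3: the earlier basis element becomes p + 6 = 0, giving p = -6 — point (-6, -2/3).
  q = 4: the earlier basis element becomes p - 1 = 0, giving p = 1 — point (1, 4).

{(-6, -2/3), (1, 4)}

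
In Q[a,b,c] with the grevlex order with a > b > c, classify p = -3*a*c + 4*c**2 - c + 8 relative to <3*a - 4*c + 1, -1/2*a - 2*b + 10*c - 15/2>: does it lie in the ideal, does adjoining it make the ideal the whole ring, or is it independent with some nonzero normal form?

Adjoining -3*a*c + 4*c**2 - c + 8 makes the ideal the whole ring: the system is inconsistent.

First compute the reduced Gröbner basis of I by Buchberger's algorithm.
f_1 = 3*a - 4*c + 1, LT = a.
f_2 = -1/2*a - 2*b + 10*c - 15/2, LT = a.

S(f_1,f_2): lcm = a. S = -4*b + 56/3*c - 44/3.
  reduce S modulo (f_1, f_2):
  remainder -4*b + 56/3*c - 44/3 ≠ 0; add h_3 = -4*b + 56/3*c - 44/3 to the basis.

The other S-polynomials (S(f_1,h_3), S(f_2,h_3)) all reduce to 0 modulo the current basis, so we have a Gröbner basis.
Inter-reduce: drop elements whose leading term is divisible by another's, tail-reduce, and make monic.
Reduced Gröbner basis: {a - 4/3*c + 1/3, b - 14/3*c + 11/3}.
Label its elements g_1 = a - 4/3*c + 1/3, g_2 = b - 14/3*c + 11/3.

Reduce p = -3*a*c + 4*c**2 - c + 8 modulo G:
  leading term a*c: subtract (-3*c)·g_1 from -3*a*c + 4*c**2 - c + 8 → 8
  leading term 1: no divisor's leading term divides it; move 8 to the remainder.
  normal form = 8.
The normal form is nonzero, so p ∉ I. Since p minus its normal form lies in I, I + (p) = I + (r) where r = 8; decide whether this ideal is the whole ring.
Here r = 8 is a nonzero constant, hence a unit: 1 ∈ I + (p), the Gröbner basis of I + (p) is {1}, and the enlarged system has no common solution — adjoining p is inconsistent.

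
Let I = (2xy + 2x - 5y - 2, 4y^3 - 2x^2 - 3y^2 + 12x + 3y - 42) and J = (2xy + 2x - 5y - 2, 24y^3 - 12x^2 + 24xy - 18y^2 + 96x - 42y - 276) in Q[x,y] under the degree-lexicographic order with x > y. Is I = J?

Yes, the ideals are equal.

For a fixed monomial order, each ideal has a unique reduced Gröbner basis; comparing bases decides equality.
Buchberger on the first generating set:
f_1 = 2xy + 2x - 5y - 2, LT = xy.
f_2 = 4y^3 - 2x^2 - 3y^2 + 12x + 3y - 42, LT = y^3.

S(f_1,f_2): lcm = xy^3. S = 1/2x^3 + 7/4xy^2 - 5/2y^3 - 3x^2 - 3/4xy - y^2 + 21/2x.
  leading term x^3: no divisor's leading term divides it; move 1/2x^3 to the remainder.
  leading term xy^2: subtract (7/8y)·f_1 from 7/4xy^2 - 5/2y^3 - 3x^2 - 3/4xy - y^2 + 21/2x → -5/2y^3 - 3x^2 - 5/2xy + 27/8y^2 + 21/2x + 7/4y
  leading term y^3: subtract (-5/8)·f_2 from -5/2y^3 - 3x^2 - 5/2xy + 27/8y^2 + 21/2x + 7/4y → -17/4x^2 - 5/2xy + 3/2y^2 + 18x + 29/8y - 105/4
  leading term x^2: no divisor's leading term divides it; move -17/4x^2 to the remainder.
  leading term xy: subtract (-5/4)·f_1 from -5/2xy + 3/2y^2 + 18x + 29/8y - 105/4 → 3/2y^2 + 41/2x - 21/8y - 115/4
  leading term y^2: no divisor's leading term divides it; move 3/2y^2 to the remainder.
  leading term x: no divisor's leading term divides it; move 41/2x to the remainder.
  leading term y: no divisor's leading term divides it; move -21/8y to the remainder.
  leading term 1: no divisor's leading term divides it; move -115/4 to the remainder.
  remainder 1/2x^3 - 17/4x^2 + 3/2y^2 + 41/2x - 21/8y - 115/4 ≠ 0; add g_3 = 1/2x^3 - 17/4x^2 + 3/2y^2 + 41/2x - 21/8y - 115/4 to the basis.

The other S-polynomials (S(f_1,g_3), S(f_2,g_3)) all reduce to 0 modulo the current basis, so we have a Gröbner basis.
Inter-reduce: drop elements whose leading term is divisible by another's, tail-reduce, and make monic.
Reduced Gröbner basis: {x^3 - 17/2x^2 + 3y^2 + 41x - 21/4y - 115/2, y^3 - 1/2x^2 - 3/4y^2 + 3x + 3/4y - 21/2, xy + x - 5/2y - 1}.

Buchberger on the second generating set:
h_1 = 2xy + 2x - 5y - 2, LT = xy.
h_2 = 24y^3 - 12x^2 + 24xy - 18y^2 + 96x - 42y - 276, LT = y^3.

S(h_1,h_2): lcm = xy^3. S = 1/2x^3 - x^2y + 7/4xy^2 - 5/2y^3 - 4x^2 + 7/4xy - y^2 + 23/2x.
  leading term x^3: no divisor's leading term divides it; move 1/2x^3 to the remainder.
  leading term x^2y: subtract (-1/2x)·h_1 from -x^2y + 7/4xy^2 - 5/2y^3 - 4x^2 + 7/4xy - y^2 + 23/2x → 7/4xy^2 - 5/2y^3 - 3x^2 - 3/4xy - y^2 + 21/2x
  leading term xy^2: subtract (7/8y)·h_1 from 7/4xy^2 - 5/2y^3 - 3x^2 - 3/4xy - y^2 + 21/2x → -5/2y^3 - 3x^2 - 5/2xy + 27/8y^2 + 21/2x + 7/4y
  leading term y^3: subtract (-5/48)·h_2 from -5/2y^3 - 3x^2 - 5/2xy + 27/8y^2 + 21/2x + 7/4y → -17/4x^2 + 3/2y^2 + 41/2x - 21/8y - 115/4
  leading term x^2: no divisor's leading term divides it; move -17/4x^2 to the remainder.
  leading term y^2: no divisor's leading term divides it; move 3/2y^2 to the remainder.
  leading term x: no divisor's leading term divides it; move 41/2x to the remainder.
  leading term y: no divisor's leading term divides it; move -21/8y to the remainder.
  leading term 1: no divisor's leading term divides it; move -115/4 to the remainder.
  remainder 1/2x^3 - 17/4x^2 + 3/2y^2 + 41/2x - 21/8y - 115/4 ≠ 0; add k_3 = 1/2x^3 - 17/4x^2 + 3/2y^2 + 41/2x - 21/8y - 115/4 to the basis.

The other S-polynomials (S(h_1,k_3), S(h_2,k_3)) all reduce to 0 modulo the current basis, so we have a Gröbner basis.
Inter-reduce: drop elements whose leading term is divisible by another's, tail-reduce, and make monic.
Reduced Gröbner basis: {x^3 - 17/2x^2 + 3y^2 + 41x - 21/4y - 115/2, y^3 - 1/2x^2 - 3/4y^2 + 3x + 3/4y - 21/2, xy + x - 5/2y - 1}.

These coincide, so the ideals are equal.
The same test decides containment: I ⊆ J iff every generator of I reduces to 0 modulo a Gröbner basis of J.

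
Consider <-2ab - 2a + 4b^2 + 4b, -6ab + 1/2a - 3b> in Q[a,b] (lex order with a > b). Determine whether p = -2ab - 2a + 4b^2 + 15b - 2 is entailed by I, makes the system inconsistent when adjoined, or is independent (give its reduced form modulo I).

Adjoining -2ab - 2a + 4b^2 + 15b - 2 makes the ideal the whole ring: the system is inconsistent.

First compute the reduced Gröbner basis of I by Buchberger's algorithm.
f_1 = -2ab - 2a + 4b^2 + 4b, LT = ab.
f_2 = -6ab + 1/2a - 3b, LT = ab.

S(f_1,f_2): lcm = ab. S = 13/12a - 2b^2 - 5/2b.
  reduce S modulo (f_1, f_2):
  remainder 13/12a - 2b^2 - 5/2b ≠ 0; add h_3 = 13/12a - 2b^2 - 5/2b to the basis.

S(f_1,h_3): lcm = ab. S = a + 24/13b^3 + 4/13b^2 - 2b.
  reduce S modulo (f_1, f_2, h_3):
  remainder 24/13b^3 + 28/13b^2 + 4/13b ≠ 0; add h_4 = 24/13b^3 + 28/13b^2 + 4/13b to the basis.

The other S-polynomials (S(f_2,h_3), S(f_1,h_4), S(f_2,h_4), S(h_3,h_4)) all reduce to 0 modulo the current basis, so we have a Gröbner basis.
Inter-reduce: drop elements whose leading term is divisible by another's, tail-reduce, and make monic.
Reduced Gröbner basis: {a - 24/13b^2 - 30/13b, b^3 + 7/6b^2 + 1/6b}.
Label its elements g_1 = a - 24/13b^2 - 30/13b, g_2 = b^3 + 7/6b^2 + 1/6b.

Reduce p = -2ab - 2a + 4b^2 + 15b - 2 modulo G:
  leading term ab: subtract (-2b)·g_1 from -2ab - 2a + 4b^2 + 15b - 2 → -2a - 48/13b^3 - 8/13b^2 + 15b - 2
  leading term a: subtract (-2)·g_1 from -2a - 48/13b^3 - 8/13b^2 + 15b - 2 → -48/13b^3 - 56/13b^2 + 135/13b - 2
  leading term b^3: subtract (-48/13)·g_2 from -48/13b^3 - 56/13b^2 + 135/13b - 2 → 11b - 2
  leading term b: no divisor's leading term divides it; move 11b to the remainder.
  leading term 1: no divisor's leading term divides it; move -2 to the remainder.
  normal form = 11b - 2.
The normal form is nonzero, so p ∉ I. Since p minus its normal form lies in I, I + (p) = I + (r) where r = 11b - 2; decide whether this ideal is the whole ring.
Run Buchberger on G together with r (pairs among the g_i already reduce to 0 since G is a Gröbner basis):
g_1 = a - 24/13b^2 - 30/13b, LT = a.
g_2 = b^3 + 7/6b^2 + 1/6b, LT = b^3.
r = 11b - 2, LT = b.

S(g_2,r): lcm = b^3. S = 89/66b^2 + 1/6b.
  reduce S modulo (g_1, g_2, r):
  remainder 299/3993 ≠ 0; add m_4 = 299/3993 to the basis.

The other S-polynomials (S(g_1,g_2), S(g_1,r), S(g_1,m_4), S(g_2,m_4), S(r,m_4)) all reduce to 0 modulo the current basis, so we have a Gröbner basis.
Inter-reduce: drop elements whose leading term is divisible by another's, tail-reduce, and make monic.
Reduced Gröbner basis: {1}.
The reduced Gröbner basis of I + (p) is {1}: the ideal is the whole ring, so the enlarged system has no common solution — adjoining p is inconsistent.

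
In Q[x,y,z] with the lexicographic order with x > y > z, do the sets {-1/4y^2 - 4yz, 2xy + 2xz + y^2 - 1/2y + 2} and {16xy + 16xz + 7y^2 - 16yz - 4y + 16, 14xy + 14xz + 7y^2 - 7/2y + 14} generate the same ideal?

Since reduced Gröbner bases are canonical representatives of ideals under a given ordering, it suffices to compute and compare them.
Buchberger on the first generating set:
f_1 = -1/4y^2 - 4yz, LT = y^2.
f_2 = 2xy + 2xz + y^2 - 1/2y + 2, LT = xy.

S(f_1,f_2): lcm = xy^2. S = 15xyz - 1/2y^3 + 1/4y^2 - y.
  leading term xyz: subtract (15/2z)·f_2 from 15xyz - 1/2y^3 + 1/4y^2 - y → -15xz^2 - 1/2y^3 - 15/2y^2z + 1/4y^2 + 15/4yz - y - 15z
  leading term xz^2: no divisor's leading term divides it; move -15xz^2 to the remainder.
  leading term y^3: subtract (2y)·f_1 from -1/2y^3 - 15/2y^2z + 1/4y^2 + 15/4yz - y - 15z → 1/2y^2z + 1/4y^2 + 15/4yz - y - 15z
  leading term y^2z: subtract (-2z)·f_1 from 1/2y^2z + 1/4y^2 + 15/4yz - y - 15z → 1/4y^2 - 8yz^2 + 15/4yz - y - 15z
  leading term y^2: subtract (-1)·f_1 from 1/4y^2 - 8yz^2 + 15/4yz - y - 15z → -8yz^2 - 1/4yz - y - 15z
  leading term yz^2: no divisor's leading term divides it; move -8yz^2 to the remainder.
  leading term yz: no divisor's leading term divides it; move -1/4yz to the remainder.
  leading term y: no divisor's leading term divides it; move -y to the remainder.
  leading term z: no divisor's leading term divides it; move -15z to the remainder.
  remainder -15xz^2 - 8yz^2 - 1/4yz - y - 15z ≠ 0; add g_3 = -15xz^2 - 8yz^2 - 1/4yz - y - 15z to the basis.

S(f_1,g_3): leading monomials are coprime, so the S-polynomial reduces to 0 (Buchberger's first criterion).
S(f_2,g_3): lcm = xyz^2. S = xz^3 - 1/30y^2z^2 - 1/60y^2z - 1/15y^2 - 1/4yz^2 - yz + z^2.
  leading term xz^3: subtract (-1/15z)·g_3 from xz^3 - 1/30y^2z^2 - 1/60y^2z - 1/15y^2 - 1/4yz^2 - yz + z^2 → -1/30y^2z^2 - 1/60y^2z - 1/15y^2 - 8/15yz^3 - 4/15yz^2 - 16/15yz
  leading term y^2z^2: subtract (2/15z^2)·f_1 from -1/30y^2z^2 - 1/60y^2z - 1/15y^2 - 8/15yz^3 - 4/15yz^2 - 16/15yz → -1/60y^2z - 1/15y^2 - 4/15yz^2 - 16/15yz
  leading term y^2z: subtract (1/15z)·f_1 from -1/60y^2z - 1/15y^2 - 4/15yz^2 - 16/15yz → -1/15y^2 - 16/15yz
  leading term y^2: subtract (4/15)·f_1 from -1/15y^2 - 16/15yz → 0
  remainder 0.

Every S-polynomial of the final basis reduces to 0, so we have a Gröbner basis.
Inter-reduce: drop elements whose leading term is divisible by another's, tail-reduce, and make monic.
Reduced Gröbner basis: {xy + xz - 8yz - 1/4y + 1, xz^2 + 8/15yz^2 + 1/60yz + 1/15y + z, y^2 + 16yz}.

Buchberger on the second generating set:
h_1 = 16xy + 16xz + 7y^2 - 16yz - 4y + 16, LT = xy.
h_2 = 14xy + 14xz + 7y^2 - 7/2y + 14, LT = xy.

S(h_1,h_2): lcm = xy. S = -1/16y^2 - yz.
  leading term y^2: no divisor's leading term divides it; move -1/16y^2 to the remainder.
  leading term yz: no divisor's leading term divides it; move -yz to the remainder.
  remainder -1/16y^2 - yz ≠ 0; add k_3 = -1/16y^2 - yz to the basis.

S(h_1,k_3): lcm = xy^2. S = -15xyz + 7/16y^3 - y^2z - 1/4y^2 + y.
  leading term xyz: subtract (-15/16z)·h_1 from -15xyz + 7/16y^3 - y^2z - 1/4y^2 + y → 15xz^2 + 7/16y^3 + 89/16y^2z - 1/4y^2 - 15yz^2 - 15/4yz + y + 15z
  leading term xz^2: no divisor's leading term divides it; move 15xz^2 to the remainder.
  leading term y^3: subtract (-7y)·k_3 from 7/16y^3 + 89/16y^2z - 1/4y^2 - 15yz^2 - 15/4yz + y + 15z → -23/16y^2z - 1/4y^2 - 15yz^2 - 15/4yz + y + 15z
  leading term y^2z: subtract (23z)·k_3 from -23/16y^2z - 1/4y^2 - 15yz^2 - 15/4yz + y + 15z → -1/4y^2 + 8yz^2 - 15/4yz + y + 15z
  leading term y^2: subtract (4)·k_3 from -1/4y^2 + 8yz^2 - 15/4yz + y + 15z → 8yz^2 + 1/4yz + y + 15z
  leading term yz^2: no divisor's leading term divides it; move 8yz^2 to the remainder.
  leading term yz: no divisor's leading term divides it; move 1/4yz to the remainder.
  leading term y: no divisor's leading term divides it; move y to the remainder.
  leading term z: no divisor's leading term divides it; move 15z to the remainder.
  remainder 15xz^2 + 8yz^2 + 1/4yz + y + 15z ≠ 0; add k_4 = 15xz^2 + 8yz^2 + 1/4yz + y + 15z to the basis.

S(h_2,k_3): lcm = xy^2. S = -15xyz + 1/2y^3 - 1/4y^2 + y.
  leading term xyz: subtract (-15/16z)·h_1 from -15xyz + 1/2y^3 - 1/4y^2 + y → 15xz^2 + 1/2y^3 + 105/16y^2z - 1/4y^2 - 15yz^2 - 15/4yz + y + 15z
  leading term xz^2: subtract (1)·k_4 from 15xz^2 + 1/2y^3 + 105/16y^2z - 1/4y^2 - 15yz^2 - 15/4yz + y + 15z → 1/2y^3 + 105/16y^2z - 1/4y^2 - 23yz^2 - 4yz
  leading term y^3: subtract (-8y)·k_3 from 1/2y^3 + 105/16y^2z - 1/4y^2 - 23yz^2 - 4yz → -23/16y^2z - 1/4y^2 - 23yz^2 - 4yz
  leading term y^2z: subtract (23z)·k_3 from -23/16y^2z - 1/4y^2 - 23yz^2 - 4yz → -1/4y^2 - 4yz
  leading term y^2: subtract (4)·k_3 from -1/4y^2 - 4yz → 0
  remainder 0.

S(h_1,k_4): lcm = xyz^2. S = xz^3 - 23/240y^2z^2 - 1/60y^2z - 1/15y^2 - yz^3 - 1/4yz^2 - yz + z^2.
  leading term xz^3: subtract (1/15z)·k_4 from xz^3 - 23/240y^2z^2 - 1/60y^2z - 1/15y^2 - yz^3 - 1/4yz^2 - yz + z^2 → -23/240y^2z^2 - 1/60y^2z - 1/15y^2 - 23/15yz^3 - 4/15yz^2 - 16/15yz
  leading term y^2z^2: subtract (23/15z^2)·k_3 from -23/240y^2z^2 - 1/60y^2z - 1/15y^2 - 23/15yz^3 - 4/15yz^2 - 16/15yz → -1/60y^2z - 1/15y^2 - 4/15yz^2 - 16/15yz
  leading term y^2z: subtract (4/15z)·k_3 from -1/60y^2z - 1/15y^2 - 4/15yz^2 - 16/15yz → -1/15y^2 - 16/15yz
  leading term y^2: subtract (16/15)·k_3 from -1/15y^2 - 16/15yz → 0
  remainder 0.

S(h_2,k_4): lcm = xyz^2. S = xz^3 - 1/30y^2z^2 - 1/60y^2z - 1/15y^2 - 1/4yz^2 - yz + z^2.
  leading term xz^3: subtract (1/15z)·k_4 from xz^3 - 1/30y^2z^2 - 1/60y^2z - 1/15y^2 - 1/4yz^2 - yz + z^2 → -1/30y^2z^2 - 1/60y^2z - 1/15y^2 - 8/15yz^3 - 4/15yz^2 - 16/15yz
  leading term y^2z^2: subtract (8/15z^2)·k_3 from -1/30y^2z^2 - 1/60y^2z - 1/15y^2 - 8/15yz^3 - 4/15yz^2 - 16/15yz → -1/60y^2z - 1/15y^2 - 4/15yz^2 - 16/15yz
  leading term y^2z: subtract (4/15z)·k_3 from -1/60y^2z - 1/15y^2 - 4/15yz^2 - 16/15yz → -1/15y^2 - 16/15yz
  leading term y^2: subtract (16/15)·k_3 from -1/15y^2 - 16/15yz → 0
  remainder 0.

S(k_3,k_4): leading monomials are coprime, so the S-polynomial reduces to 0 (Buchberger's first criterion).
Every S-polynomial of the final basis reduces to 0, so we have a Gröbner basis.
Inter-reduce: drop elements whose leading term is divisible by another's, tail-reduce, and make monic.
Reduced Gröbner basis: {xy + xz - 8yz - 1/4y + 1, xz^2 + 8/15yz^2 + 1/60yz + 1/15y + z, y^2 + 16yz}.

Same reduced basis, so the two generating sets span the same ideal.
The choice of monomial ordering does not affect the verdict — as long as both bases are computed under the same ordering, their equality decides ideal equality.

Yes, the ideals are equal.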